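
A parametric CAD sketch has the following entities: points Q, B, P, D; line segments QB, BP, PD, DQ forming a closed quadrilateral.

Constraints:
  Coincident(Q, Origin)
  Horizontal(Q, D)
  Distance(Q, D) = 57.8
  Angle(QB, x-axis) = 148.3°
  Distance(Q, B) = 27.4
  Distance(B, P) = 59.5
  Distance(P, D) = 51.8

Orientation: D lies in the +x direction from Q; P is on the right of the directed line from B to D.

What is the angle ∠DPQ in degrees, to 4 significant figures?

81.62°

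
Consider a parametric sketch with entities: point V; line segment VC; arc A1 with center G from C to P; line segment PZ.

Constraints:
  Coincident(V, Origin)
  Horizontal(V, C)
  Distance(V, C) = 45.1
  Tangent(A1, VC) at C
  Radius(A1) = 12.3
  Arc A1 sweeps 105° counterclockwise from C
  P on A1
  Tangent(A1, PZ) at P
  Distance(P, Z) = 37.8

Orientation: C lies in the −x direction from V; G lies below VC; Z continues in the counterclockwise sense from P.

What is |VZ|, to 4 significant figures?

70.22

V is at the origin; VC is horizontal with |VC| = 45.1 and C on the −x side, so C = (-45.10, 0.000). Tangency of A1 to VC means the radius GC is perpendicular to VC, so G = C + (0, -12.3) = (-45.10, -12.30). On A1, C sits at bearing 90° from G; a 105° counterclockwise sweep puts P at bearing 195°, so P = G + 12.3·(cos 195°, sin 195°) = (-56.98, -15.48). A1 meets PZ tangentially, so GP is at right angles to PZ, so PZ runs along (−sin 195°, cos 195°); with |PZ| = 37.8, Z = (-47.20, -52.00). Then |VZ| = |Z − V| = 70.22.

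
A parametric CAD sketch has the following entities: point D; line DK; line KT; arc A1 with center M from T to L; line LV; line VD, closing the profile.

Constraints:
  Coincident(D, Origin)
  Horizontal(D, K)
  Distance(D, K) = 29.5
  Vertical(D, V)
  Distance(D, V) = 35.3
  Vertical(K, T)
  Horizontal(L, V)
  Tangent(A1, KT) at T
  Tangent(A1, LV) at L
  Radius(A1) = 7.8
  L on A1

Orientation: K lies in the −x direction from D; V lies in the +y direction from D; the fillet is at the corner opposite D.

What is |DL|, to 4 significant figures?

41.44

The virtual corner opposite D is at (-29.50, 35.30). A1 meets KT tangentially, so MT is at right angles to KT and the tangent condition forces ML to be normal to LV, with radius 7.8, so the center M sits 7.8 in from both sides at M = (-21.70, 27.50). That places the tangent points at T = (-29.50, 27.50) on KT and L = (-21.70, 35.30) on LV. Then |DL| = |L − D| = 41.44.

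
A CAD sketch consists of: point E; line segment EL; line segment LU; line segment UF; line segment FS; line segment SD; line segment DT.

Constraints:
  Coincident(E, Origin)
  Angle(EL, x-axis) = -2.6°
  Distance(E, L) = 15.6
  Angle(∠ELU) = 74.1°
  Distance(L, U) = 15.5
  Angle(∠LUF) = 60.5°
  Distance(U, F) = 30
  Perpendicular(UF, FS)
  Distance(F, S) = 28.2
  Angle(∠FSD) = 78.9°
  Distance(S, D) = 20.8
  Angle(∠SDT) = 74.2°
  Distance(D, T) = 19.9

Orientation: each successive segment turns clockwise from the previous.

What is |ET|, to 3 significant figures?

4.07

∠FSD = 78.9° gives SD at -59.1° from the x-axis; with |SD| = 20.8, D = (22.2, 7.91). ∠SDT = 74.2° gives DT at -165° from the x-axis; with |DT| = 19.9, T = (3.02, 2.73). Then |ET| = |T − E| = 4.07.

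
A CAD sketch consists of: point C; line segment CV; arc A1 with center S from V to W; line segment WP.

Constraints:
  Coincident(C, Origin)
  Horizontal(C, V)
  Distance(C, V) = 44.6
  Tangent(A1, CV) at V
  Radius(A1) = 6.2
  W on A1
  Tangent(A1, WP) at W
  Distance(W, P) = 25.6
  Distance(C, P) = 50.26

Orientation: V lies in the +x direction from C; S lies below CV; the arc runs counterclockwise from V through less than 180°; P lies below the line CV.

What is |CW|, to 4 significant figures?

38.92

C is at the origin; C and V share the same y with |CV| = 44.6 and V on the +x side, so V = (44.60, 0.000). Since A1 is tangent to CV there, SV ⟂ CV, so S = V + (0, -6.2) = (44.60, -6.200). Since SW ⟂ WP (tangency), |SP| = √(6.2² + 25.6²) = 26.34 regardless of where W sits on A1. So P lies on both circle(C, 50.26) and circle(S, 26.34); the below-CV intersection is P = (38.84, -31.90). W is the foot of the tangent from P: W = (38.40, -6.306).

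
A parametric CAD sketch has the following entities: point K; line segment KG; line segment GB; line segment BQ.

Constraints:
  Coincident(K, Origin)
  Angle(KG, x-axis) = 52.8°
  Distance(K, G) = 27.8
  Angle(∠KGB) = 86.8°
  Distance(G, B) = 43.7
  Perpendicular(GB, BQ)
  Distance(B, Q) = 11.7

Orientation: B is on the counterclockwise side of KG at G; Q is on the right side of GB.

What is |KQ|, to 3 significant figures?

57.7

∠KGB = 86.8°, so GB runs at 52.8° + (180° − 86.8°) = 146° from the x-axis; with |GB| = 43.7, B = G + 43.7·(cos 146°, sin 146°) = (-19.4, 46.6). The perpendicularity gives BQ at right angles to GB; with |BQ| = 11.7 on the right of GB, Q = B + 11.7·(0.559, 0.829) = (-12.9, 56.3). Then |KQ| = |Q − K| = 57.7.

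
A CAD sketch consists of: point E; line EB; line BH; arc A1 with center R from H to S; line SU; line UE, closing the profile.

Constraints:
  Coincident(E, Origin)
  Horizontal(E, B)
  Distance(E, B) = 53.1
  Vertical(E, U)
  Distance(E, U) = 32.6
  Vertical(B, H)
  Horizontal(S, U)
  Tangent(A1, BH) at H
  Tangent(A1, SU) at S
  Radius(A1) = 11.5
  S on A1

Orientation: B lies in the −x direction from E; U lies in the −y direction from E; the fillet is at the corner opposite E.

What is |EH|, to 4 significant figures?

57.14

The virtual corner opposite E is at (-53.10, -32.60). The tangent condition forces RH to be normal to BH and since A1 is tangent to SU there, RS ⟂ SU, with radius 11.5, so the center R sits 11.5 in from both sides at R = (-41.60, -21.10). That places the tangent points at H = (-53.10, -21.10) on BH and S = (-41.60, -32.60) on SU. Then |EH| = |H − E| = 57.14.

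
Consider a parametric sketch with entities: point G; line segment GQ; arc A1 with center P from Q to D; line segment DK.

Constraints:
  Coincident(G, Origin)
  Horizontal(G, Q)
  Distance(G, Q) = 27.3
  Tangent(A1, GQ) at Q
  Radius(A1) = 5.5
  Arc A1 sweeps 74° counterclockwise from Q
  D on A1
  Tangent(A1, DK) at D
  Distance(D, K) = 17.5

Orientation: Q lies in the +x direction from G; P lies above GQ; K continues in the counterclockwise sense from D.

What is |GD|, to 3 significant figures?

32.8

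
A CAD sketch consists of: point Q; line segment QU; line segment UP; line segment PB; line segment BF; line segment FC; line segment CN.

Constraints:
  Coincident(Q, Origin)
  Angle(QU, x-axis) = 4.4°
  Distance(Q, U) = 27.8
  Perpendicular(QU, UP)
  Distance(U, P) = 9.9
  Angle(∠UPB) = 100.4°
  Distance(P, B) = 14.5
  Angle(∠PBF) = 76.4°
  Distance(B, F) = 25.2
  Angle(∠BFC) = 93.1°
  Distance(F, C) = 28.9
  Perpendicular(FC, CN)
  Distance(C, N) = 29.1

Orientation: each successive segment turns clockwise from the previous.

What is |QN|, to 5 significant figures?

46.802

∠BFC = 93.1° gives FC at 4.3000° from the x-axis; with |FC| = 28.9, C = (42.750, 15.919). The perpendicularity gives CN at right angles to FC, so CN runs at -85.700°; with |CN| = 29.1, N = (44.931, -13.099). Then |QN| = |N − Q| = 46.802.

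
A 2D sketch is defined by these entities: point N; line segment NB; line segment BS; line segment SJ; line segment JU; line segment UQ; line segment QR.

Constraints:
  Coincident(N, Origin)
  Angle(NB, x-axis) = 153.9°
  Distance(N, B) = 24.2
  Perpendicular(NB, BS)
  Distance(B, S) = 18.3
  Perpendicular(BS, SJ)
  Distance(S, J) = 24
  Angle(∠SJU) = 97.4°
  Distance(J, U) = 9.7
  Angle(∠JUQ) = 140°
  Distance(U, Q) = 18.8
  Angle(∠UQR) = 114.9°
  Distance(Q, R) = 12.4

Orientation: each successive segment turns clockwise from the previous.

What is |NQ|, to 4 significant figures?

11.56

N is at the origin; NB runs at 153.9° with length 24.2, so B = (-21.73, 10.65). The perpendicularity gives BS at right angles to NB, so BS runs at 63.90°; with |BS| = 18.3, S = (-13.68, 27.08). BS is perpendicular to SJ, so SJ runs at -26.10°; with |SJ| = 24.0, J = (7.871, 16.52). ∠SJU = 97.4° gives JU at -108.7° from the x-axis; with |JU| = 9.7, U = (4.761, 7.334). ∠JUQ = 140.0° gives UQ at -148.7° from the x-axis; with |UQ| = 18.8, Q = (-11.30, -2.433). Then |NQ| = |Q − N| = 11.56.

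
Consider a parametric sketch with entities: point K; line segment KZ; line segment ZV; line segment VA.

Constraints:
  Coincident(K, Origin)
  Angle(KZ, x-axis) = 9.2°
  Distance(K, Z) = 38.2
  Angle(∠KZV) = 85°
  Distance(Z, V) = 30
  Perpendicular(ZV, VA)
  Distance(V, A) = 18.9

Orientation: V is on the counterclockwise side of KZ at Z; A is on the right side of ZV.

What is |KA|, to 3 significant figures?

62.9

K is at the origin; KZ runs at 9.2° with length 38.2, so Z = 38.2·(cos 9.2°, sin 9.2°) = (37.7, 6.11). ∠KZV = 85.0°, so ZV runs at 9.2° + (180° − 85.0°) = 104° from the x-axis; with |ZV| = 30.0, V = Z + 30.0·(cos 104°, sin 104°) = (30.3, 35.2). The perpendicularity gives VA at right angles to ZV; with |VA| = 18.9 on the right of ZV, A = V + 18.9·(0.969, 0.245) = (48.7, 39.8). Then |KA| = |A − K| = 62.9.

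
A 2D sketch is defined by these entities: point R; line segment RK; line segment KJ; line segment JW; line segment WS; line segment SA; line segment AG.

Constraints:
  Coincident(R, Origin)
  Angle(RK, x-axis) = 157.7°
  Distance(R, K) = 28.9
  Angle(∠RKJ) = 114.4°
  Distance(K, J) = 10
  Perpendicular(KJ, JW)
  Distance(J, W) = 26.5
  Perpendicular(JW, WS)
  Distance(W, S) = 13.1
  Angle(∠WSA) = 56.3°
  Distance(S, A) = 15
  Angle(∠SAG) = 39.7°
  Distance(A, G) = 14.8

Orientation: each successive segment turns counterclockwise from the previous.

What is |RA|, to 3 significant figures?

21.1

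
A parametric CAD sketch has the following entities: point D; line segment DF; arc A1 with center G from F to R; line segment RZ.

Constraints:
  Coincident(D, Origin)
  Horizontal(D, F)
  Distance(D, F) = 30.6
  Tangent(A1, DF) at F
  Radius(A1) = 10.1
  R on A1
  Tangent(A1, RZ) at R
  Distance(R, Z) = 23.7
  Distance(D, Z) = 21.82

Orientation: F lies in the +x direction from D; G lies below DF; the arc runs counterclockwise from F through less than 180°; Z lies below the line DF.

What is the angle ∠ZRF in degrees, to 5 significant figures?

156.39°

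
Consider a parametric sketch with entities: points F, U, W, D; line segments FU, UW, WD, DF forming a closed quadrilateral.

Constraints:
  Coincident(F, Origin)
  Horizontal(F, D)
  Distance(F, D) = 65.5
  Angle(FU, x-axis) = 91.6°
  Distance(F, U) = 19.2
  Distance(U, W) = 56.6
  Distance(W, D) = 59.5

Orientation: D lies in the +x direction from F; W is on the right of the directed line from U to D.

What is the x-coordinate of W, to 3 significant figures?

17.1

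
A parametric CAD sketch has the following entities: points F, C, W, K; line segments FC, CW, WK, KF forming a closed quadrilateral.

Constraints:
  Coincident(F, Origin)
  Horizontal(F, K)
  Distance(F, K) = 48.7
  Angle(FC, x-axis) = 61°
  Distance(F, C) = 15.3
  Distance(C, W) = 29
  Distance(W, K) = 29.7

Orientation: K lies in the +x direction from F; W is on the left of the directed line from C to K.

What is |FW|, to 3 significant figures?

42.3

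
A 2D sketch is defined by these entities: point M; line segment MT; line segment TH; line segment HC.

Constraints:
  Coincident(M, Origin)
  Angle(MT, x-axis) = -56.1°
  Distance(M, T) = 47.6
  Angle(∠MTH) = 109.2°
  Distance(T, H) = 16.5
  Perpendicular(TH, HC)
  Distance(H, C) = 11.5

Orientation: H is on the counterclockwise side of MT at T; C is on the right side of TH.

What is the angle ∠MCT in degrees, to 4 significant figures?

25.46°

M is at the origin; MT runs at -56.1° with length 47.6, so T = 47.6·(cos -56.1°, sin -56.1°) = (26.55, -39.51). ∠MTH = 109.2°, so TH runs at -56.1° + (180° − 109.2°) = 14.70° from the x-axis; with |TH| = 16.5, H = T + 16.5·(cos 14.70°, sin 14.70°) = (42.51, -35.32). TH ⟂ HC; with |HC| = 11.5 on the right of TH, C = H + 11.5·(0.2538, -0.9673) = (45.43, -46.45). Then cos ∠MCT = CM·CT / (|CM||CT|), giving 25.46°.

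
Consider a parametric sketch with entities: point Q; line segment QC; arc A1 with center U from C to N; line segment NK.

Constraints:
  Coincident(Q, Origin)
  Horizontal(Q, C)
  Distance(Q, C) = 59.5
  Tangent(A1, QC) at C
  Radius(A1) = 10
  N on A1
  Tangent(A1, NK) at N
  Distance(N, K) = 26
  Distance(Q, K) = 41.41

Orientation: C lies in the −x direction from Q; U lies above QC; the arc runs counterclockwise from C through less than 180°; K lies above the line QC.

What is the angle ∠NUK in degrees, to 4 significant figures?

68.96°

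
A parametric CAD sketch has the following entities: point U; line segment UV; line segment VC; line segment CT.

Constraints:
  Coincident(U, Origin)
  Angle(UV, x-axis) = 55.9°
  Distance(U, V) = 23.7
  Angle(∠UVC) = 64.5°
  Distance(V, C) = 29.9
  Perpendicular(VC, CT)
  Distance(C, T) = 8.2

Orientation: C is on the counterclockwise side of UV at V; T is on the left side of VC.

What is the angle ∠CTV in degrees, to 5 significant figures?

74.664°

∠UVC = 64.5°, so VC runs at 55.9° + (180° − 64.5°) = 171.40° from the x-axis; with |VC| = 29.9, C = V + 29.9·(cos 171.40°, sin 171.40°) = (-16.277, 24.096). VC ⟂ CT; with |CT| = 8.2 on the left of VC, T = C + 8.2·(-0.14954, -0.98876) = (-17.503, 15.988). Then cos ∠CTV = TC·TV / (|TC||TV|), giving 74.664°.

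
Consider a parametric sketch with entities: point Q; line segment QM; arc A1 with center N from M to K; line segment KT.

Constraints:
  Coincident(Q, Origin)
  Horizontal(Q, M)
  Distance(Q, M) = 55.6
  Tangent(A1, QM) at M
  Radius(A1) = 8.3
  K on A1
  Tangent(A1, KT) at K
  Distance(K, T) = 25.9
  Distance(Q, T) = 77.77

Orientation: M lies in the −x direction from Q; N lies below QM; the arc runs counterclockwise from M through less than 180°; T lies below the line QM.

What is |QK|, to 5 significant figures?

63.731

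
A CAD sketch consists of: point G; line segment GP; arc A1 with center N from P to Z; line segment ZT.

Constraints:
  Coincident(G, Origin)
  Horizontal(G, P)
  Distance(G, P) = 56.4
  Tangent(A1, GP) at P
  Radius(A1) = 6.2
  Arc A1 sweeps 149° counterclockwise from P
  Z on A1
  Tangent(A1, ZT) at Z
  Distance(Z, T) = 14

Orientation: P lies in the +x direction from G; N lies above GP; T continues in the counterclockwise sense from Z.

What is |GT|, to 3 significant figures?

51.1

On A1, P sits at bearing -90° from N; a 149° counterclockwise sweep puts Z at bearing 59°, so Z = N + 6.2·(cos 59°, sin 59°) = (59.6, 11.5). Tangency of A1 to ZT means the radius NZ is perpendicular to ZT, so ZT runs along (−sin 59°, cos 59°); with |ZT| = 14.0, T = (47.6, 18.7). Then |GT| = |T − G| = 51.1.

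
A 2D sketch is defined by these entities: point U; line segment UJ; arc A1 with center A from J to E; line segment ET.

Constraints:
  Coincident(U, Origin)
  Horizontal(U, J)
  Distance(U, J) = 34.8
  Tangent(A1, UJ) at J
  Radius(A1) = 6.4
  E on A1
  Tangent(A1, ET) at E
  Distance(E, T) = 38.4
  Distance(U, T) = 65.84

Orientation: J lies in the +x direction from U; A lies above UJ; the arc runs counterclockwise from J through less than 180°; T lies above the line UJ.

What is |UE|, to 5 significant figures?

41.264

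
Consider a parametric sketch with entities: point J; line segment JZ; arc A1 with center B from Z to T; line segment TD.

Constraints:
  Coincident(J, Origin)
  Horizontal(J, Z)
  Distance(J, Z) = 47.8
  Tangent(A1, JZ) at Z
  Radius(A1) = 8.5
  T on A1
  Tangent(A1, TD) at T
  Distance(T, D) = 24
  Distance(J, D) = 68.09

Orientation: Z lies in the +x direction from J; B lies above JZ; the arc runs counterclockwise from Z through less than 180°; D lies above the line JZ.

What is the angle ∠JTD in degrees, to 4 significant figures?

108.6°

Checks: |JZ| = 47.80 ✓; ∠(BZ, ZJ) = 90.00° ✓; |BT| = 8.500 ✓; ∠(BT, TD) = 90.00° ✓; |TD| = 24.00 ✓; |JD| = 68.09 ✓.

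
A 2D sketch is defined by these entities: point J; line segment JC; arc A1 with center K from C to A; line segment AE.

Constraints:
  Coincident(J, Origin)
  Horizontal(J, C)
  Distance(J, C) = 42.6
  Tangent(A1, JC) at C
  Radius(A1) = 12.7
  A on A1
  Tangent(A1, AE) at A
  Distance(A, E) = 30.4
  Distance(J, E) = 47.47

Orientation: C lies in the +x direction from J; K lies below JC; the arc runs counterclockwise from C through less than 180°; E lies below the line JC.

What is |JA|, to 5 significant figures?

31.872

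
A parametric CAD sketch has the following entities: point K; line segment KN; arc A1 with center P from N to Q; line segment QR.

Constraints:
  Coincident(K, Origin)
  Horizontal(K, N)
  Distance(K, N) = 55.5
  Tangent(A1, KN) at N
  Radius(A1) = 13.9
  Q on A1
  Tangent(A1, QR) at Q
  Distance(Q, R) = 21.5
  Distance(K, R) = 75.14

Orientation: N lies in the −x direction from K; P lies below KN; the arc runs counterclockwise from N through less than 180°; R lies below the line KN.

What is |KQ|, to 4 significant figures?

71.10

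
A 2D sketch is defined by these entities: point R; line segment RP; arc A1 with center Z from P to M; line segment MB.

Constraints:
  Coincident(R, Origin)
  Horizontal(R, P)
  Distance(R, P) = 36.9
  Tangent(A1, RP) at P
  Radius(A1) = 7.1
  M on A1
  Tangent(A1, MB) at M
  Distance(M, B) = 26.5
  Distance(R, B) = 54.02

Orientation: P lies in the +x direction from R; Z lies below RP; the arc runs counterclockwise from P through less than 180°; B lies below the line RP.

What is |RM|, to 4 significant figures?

32.14

R is at the origin; R and P share the same y with |RP| = 36.9 and P on the +x side, so P = (36.90, 0.000). A1 meets RP tangentially, so ZP is at right angles to RP, so Z = P + (0, -7.1) = (36.90, -7.100). Since ZM ⟂ MB (tangency), |ZB| = √(7.1² + 26.5²) = 27.43 regardless of where M sits on A1. So B lies on both circle(R, 54.02) and circle(Z, 27.43); the below-RP intersection is B = (41.92, -34.07). M is the foot of the tangent from B: M = (30.49, -10.16).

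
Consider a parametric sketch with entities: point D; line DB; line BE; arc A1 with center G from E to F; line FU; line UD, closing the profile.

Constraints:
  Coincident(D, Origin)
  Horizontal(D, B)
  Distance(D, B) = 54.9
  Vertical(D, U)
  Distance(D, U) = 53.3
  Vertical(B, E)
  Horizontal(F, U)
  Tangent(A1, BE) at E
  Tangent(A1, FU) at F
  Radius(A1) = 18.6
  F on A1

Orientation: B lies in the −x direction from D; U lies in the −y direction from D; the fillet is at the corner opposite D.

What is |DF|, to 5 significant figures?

64.487

The virtual corner opposite D is at (-54.900, -53.300). Since A1 is tangent to BE there, GE ⟂ BE and the tangent condition forces GF to be normal to FU, with radius 18.6, so the center G sits 18.6 in from both sides at G = (-36.300, -34.700). That places the tangent points at E = (-54.900, -34.700) on BE and F = (-36.300, -53.300) on FU. Then |DF| = |F − D| = 64.487.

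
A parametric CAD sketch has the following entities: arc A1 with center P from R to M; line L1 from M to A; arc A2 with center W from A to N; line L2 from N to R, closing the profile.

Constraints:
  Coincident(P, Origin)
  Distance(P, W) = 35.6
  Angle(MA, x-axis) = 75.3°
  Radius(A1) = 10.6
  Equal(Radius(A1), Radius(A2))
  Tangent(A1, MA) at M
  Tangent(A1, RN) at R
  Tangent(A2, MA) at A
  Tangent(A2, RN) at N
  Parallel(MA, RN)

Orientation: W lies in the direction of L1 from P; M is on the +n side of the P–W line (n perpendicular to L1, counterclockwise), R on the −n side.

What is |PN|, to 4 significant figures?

37.14

Tangency of A1 to both parallel lines with radius 10.6 puts M and R at P ± 10.6·n: M = (-10.25, 2.690), R = (10.25, -2.690). Equal radii place A and N the same way about W: A = W + 10.6·n = (-1.219, 37.12), N = W − 10.6·n = (19.29, 31.74). Then |PN| = |N − P| = 37.14.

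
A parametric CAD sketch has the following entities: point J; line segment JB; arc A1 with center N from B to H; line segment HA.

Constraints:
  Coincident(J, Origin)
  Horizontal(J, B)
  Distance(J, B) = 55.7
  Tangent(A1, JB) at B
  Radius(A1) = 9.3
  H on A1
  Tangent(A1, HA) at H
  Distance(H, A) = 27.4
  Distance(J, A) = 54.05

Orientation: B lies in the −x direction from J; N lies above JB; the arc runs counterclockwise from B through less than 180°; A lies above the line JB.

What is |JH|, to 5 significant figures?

47.173

J is at the origin; J and B share the same y with |JB| = 55.7 and B on the −x side, so B = (-55.700, 0.0000). The tangent condition forces NB to be normal to JB, so N = B + (0, 9.3) = (-55.700, 9.3000). Since NH ⟂ HA (tangency), |NA| = √(9.3² + 27.4²) = 28.935 regardless of where H sits on A1. So A lies on both circle(J, 54.05) and circle(N, 28.935); the above-JB intersection is A = (-41.567, 34.549). H is the foot of the tangent from A: H = (-46.555, 7.6067).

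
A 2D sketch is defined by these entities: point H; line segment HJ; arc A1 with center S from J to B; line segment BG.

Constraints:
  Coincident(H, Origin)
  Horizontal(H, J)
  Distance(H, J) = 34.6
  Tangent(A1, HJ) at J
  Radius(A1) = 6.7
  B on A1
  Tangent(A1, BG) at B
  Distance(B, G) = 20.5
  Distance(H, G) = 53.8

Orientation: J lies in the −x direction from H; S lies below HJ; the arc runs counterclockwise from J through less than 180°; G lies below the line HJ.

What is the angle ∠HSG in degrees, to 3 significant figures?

141°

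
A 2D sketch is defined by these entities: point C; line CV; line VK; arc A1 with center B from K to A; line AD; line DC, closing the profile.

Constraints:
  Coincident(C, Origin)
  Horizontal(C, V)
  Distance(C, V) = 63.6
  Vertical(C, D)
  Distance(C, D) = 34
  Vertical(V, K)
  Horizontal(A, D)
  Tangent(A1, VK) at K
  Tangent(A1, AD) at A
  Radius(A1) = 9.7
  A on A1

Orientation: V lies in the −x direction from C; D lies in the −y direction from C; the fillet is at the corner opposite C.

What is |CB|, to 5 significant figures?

59.124

C is at the origin; CV is horizontal with |CV| = 63.6 and V on the −x side, so V = (-63.600, 0.0000). C and D share the same x with |CD| = 34.0 and D on the −y side, so D = (0.0000, -34.000). The virtual corner opposite C is at (-63.600, -34.000). Tangency of A1 to VK means the radius BK is perpendicular to VK and the tangent condition forces BA to be normal to AD, with radius 9.7, so the center B sits 9.7 in from both sides at B = (-53.900, -24.300). Then |CB| = |B − C| = 59.124.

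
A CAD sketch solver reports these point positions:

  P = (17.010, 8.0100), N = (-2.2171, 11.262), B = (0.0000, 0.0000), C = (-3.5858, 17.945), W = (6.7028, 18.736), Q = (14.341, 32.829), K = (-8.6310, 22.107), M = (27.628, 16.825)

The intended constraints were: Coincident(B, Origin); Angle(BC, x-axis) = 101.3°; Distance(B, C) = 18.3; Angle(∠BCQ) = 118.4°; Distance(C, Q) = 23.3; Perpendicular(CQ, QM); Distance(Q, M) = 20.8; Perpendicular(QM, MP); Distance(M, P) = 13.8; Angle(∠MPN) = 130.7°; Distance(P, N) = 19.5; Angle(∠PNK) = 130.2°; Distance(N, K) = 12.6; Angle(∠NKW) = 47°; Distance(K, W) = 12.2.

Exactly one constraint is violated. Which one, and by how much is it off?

Distance(K, W) = 12.2 — off by 3.50.

B = (0.00, 0.00) ✓; BC at 101.3° ✓; |BC| = 18.30 ✓; ∠BCQ = 118.4° ✓; |CQ| = 23.30 ✓; ∠(CQ, QM) = 90.00° ✓; |QM| = 20.80 ✓; ∠(QM, MP) = 90.00° ✓; |MP| = 13.80 ✓; ∠MPN = 130.7° ✓; |PN| = 19.50 ✓; ∠PNK = 130.2° ✓; |NK| = 12.60 ✓; ∠NKW = 47.00° ✓; |KW| = 15.70 ✗.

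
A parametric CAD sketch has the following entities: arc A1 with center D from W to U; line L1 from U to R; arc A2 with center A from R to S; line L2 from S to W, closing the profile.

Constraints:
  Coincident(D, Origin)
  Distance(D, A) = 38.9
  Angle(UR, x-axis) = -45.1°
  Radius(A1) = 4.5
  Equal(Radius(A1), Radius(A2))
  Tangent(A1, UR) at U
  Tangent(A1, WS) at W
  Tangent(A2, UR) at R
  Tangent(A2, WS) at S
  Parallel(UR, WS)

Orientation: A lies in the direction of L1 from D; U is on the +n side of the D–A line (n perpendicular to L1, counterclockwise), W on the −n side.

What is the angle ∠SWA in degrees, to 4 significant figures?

6.599°

Tangency of A1 to both parallel lines with radius 4.5 puts U and W at D ± 4.5·n: U = (3.188, 3.176), W = (-3.188, -3.176). Equal radii place R and S the same way about A: R = A + 4.5·n = (30.65, -24.38), S = A − 4.5·n = (24.27, -30.73). Then cos ∠SWA = WS·WA / (|WS||WA|), giving 6.599°.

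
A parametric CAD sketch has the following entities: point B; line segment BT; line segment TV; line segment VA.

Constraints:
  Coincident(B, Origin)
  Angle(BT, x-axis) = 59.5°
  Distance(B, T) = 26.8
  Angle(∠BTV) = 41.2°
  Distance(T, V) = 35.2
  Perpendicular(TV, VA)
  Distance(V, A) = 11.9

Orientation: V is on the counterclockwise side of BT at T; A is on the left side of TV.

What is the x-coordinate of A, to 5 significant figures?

-16.081

∠BTV = 41.2°, so TV runs at 59.5° + (180° − 41.2°) = 198.30° from the x-axis; with |TV| = 35.2, V = T + 35.2·(cos 198.30°, sin 198.30°) = (-19.818, 12.039). The perpendicularity gives VA at right angles to TV; with |VA| = 11.9 on the left of TV, A = V + 11.9·(0.31399, -0.94943) = (-16.081, 0.74096). So A.x = -16.081.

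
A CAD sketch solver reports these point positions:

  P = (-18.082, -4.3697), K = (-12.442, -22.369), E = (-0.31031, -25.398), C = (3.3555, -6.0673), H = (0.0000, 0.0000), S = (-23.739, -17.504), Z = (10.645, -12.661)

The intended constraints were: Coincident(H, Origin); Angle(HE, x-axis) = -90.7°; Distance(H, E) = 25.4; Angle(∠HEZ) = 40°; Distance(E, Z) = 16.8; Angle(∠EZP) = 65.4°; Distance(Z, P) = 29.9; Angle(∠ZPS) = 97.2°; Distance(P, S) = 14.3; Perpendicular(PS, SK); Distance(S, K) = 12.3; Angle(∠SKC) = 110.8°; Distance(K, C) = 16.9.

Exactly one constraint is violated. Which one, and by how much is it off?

Distance(K, C) = 16.9 — off by 5.80.

H = (0.00, 0.00) ✓; HE at -90.70° ✓; |HE| = 25.40 ✓; ∠HEZ = 40.00° ✓; |EZ| = 16.80 ✓; ∠EZP = 65.40° ✓; |ZP| = 29.90 ✓; ∠ZPS = 97.20° ✓; |PS| = 14.30 ✓; ∠(PS, SK) = 90.00° ✓; |SK| = 12.30 ✓; ∠SKC = 110.8° ✓; |KC| = 22.70 ✗.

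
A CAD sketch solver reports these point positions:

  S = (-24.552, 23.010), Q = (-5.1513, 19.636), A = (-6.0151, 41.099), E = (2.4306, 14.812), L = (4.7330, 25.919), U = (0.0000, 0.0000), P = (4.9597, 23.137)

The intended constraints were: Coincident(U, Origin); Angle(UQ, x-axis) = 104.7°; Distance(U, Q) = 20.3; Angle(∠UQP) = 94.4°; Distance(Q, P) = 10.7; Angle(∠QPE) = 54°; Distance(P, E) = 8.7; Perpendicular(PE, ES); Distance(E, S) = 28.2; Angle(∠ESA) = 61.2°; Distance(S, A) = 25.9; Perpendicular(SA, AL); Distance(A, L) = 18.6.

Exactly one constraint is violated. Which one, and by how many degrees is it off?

Perpendicular(SA, AL) — off by 9.00°.

U = (0.00, 0.00) ✓; UQ at 104.7° ✓; |UQ| = 20.30 ✓; ∠UQP = 94.40° ✓; |QP| = 10.70 ✓; ∠QPE = 54.00° ✓; |PE| = 8.701 ✓; ∠(PE, ES) = 90.00° ✓; |ES| = 28.20 ✓; ∠ESA = 61.20° ✓; |SA| = 25.90 ✓; ∠(SA, AL) = 99.00° ✗; |AL| = 18.60 ✓.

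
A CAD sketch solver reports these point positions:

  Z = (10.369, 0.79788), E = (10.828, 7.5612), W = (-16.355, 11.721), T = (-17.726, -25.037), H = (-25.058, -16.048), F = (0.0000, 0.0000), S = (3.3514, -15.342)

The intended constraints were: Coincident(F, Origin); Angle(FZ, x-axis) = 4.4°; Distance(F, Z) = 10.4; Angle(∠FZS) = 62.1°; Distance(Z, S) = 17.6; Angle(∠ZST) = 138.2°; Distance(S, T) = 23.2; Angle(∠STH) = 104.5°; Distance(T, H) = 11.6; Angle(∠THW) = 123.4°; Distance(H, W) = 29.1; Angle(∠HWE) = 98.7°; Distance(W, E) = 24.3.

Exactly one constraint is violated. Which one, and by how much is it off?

Distance(W, E) = 24.3 — off by 3.20.

F = (0.00, 0.00) ✓; FZ at 4.400° ✓; |FZ| = 10.40 ✓; ∠FZS = 62.10° ✓; |ZS| = 17.60 ✓; ∠ZST = 138.2° ✓; |ST| = 23.20 ✓; ∠STH = 104.5° ✓; |TH| = 11.60 ✓; ∠THW = 123.4° ✓; |HW| = 29.10 ✓; ∠HWE = 98.70° ✓; |WE| = 27.50 ✗.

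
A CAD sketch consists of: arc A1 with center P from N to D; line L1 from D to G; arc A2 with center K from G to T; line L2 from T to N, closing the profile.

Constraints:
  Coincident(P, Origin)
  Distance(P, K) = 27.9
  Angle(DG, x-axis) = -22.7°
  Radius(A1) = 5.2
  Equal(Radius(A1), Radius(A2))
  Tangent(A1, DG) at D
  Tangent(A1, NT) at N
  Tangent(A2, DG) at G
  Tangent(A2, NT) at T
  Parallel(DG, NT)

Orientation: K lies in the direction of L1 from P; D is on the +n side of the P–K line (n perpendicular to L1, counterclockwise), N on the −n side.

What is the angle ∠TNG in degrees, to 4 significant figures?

20.44°

Tangency of A1 to both parallel lines with radius 5.2 puts D and N at P ± 5.2·n: D = (2.007, 4.797), N = (-2.007, -4.797). Equal radii place G and T the same way about K: G = K + 5.2·n = (27.75, -5.970), T = K − 5.2·n = (23.73, -15.56). Then cos ∠TNG = NT·NG / (|NT||NG|), giving 20.44°.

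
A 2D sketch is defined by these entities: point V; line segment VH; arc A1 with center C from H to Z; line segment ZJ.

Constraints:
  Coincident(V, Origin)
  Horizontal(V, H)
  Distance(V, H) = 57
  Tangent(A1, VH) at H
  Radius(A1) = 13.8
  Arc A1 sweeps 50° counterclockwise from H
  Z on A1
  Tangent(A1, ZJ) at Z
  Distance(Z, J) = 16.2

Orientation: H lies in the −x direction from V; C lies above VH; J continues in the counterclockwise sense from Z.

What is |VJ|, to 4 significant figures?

39.97

V is at the origin; VH is horizontal with |VH| = 57.0 and H on the −x side, so H = (-57.00, 0.000). A1 meets VH tangentially, so CH is at right angles to VH, so C = H + (0, 13.8) = (-57.00, 13.80). On A1, H sits at bearing -90° from C; a 50° counterclockwise sweep puts Z at bearing -40°, so Z = C + 13.8·(cos -40°, sin -40°) = (-46.43, 4.930). Tangency of A1 to ZJ means the radius CZ is perpendicular to ZJ, so ZJ runs along (−sin -40°, cos -40°); with |ZJ| = 16.2, J = (-36.02, 17.34). Then |VJ| = |J − V| = 39.97.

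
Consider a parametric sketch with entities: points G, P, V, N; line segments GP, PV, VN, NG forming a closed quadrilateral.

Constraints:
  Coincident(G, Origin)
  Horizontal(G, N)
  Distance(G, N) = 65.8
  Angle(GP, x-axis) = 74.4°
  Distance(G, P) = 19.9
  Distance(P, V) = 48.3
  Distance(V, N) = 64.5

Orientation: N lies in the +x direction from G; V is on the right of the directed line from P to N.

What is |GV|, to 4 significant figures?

30.19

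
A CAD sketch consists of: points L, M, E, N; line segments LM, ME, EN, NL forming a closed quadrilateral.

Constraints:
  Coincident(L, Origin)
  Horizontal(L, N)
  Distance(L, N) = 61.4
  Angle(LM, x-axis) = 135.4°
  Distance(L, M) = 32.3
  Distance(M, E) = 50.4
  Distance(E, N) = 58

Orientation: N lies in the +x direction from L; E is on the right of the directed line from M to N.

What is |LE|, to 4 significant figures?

19.36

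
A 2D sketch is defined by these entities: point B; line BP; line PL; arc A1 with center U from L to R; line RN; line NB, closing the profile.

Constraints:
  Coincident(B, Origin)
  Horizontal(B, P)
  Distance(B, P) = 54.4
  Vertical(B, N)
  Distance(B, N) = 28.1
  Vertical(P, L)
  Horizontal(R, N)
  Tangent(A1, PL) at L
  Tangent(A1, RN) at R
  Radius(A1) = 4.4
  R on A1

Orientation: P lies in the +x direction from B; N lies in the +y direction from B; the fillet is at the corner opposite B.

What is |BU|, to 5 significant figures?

55.333

B is at the origin; BP is horizontal with |BP| = 54.4 and P on the +x side, so P = (54.400, 0.0000). B and N share the same x with |BN| = 28.1 and N on the +y side, so N = (0.0000, 28.100). The virtual corner opposite B is at (54.400, 28.100). Since A1 is tangent to PL there, UL ⟂ PL and tangency of A1 to RN means the radius UR is perpendicular to RN, with radius 4.4, so the center U sits 4.4 in from both sides at U = (50.000, 23.700). Then |BU| = |U − B| = 55.333.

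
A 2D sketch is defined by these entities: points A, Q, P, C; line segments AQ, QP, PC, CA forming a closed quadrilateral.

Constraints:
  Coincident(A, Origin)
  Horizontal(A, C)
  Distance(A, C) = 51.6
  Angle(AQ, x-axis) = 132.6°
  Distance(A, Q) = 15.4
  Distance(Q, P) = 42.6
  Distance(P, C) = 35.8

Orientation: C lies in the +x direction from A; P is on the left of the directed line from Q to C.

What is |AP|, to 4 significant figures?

40.03

A is at the origin; AC is horizontal with |AC| = 51.6 and C in +x, so C = (51.6, 0). AQ runs at 132.6° with |AQ| = 15.4, so Q = (-10.42, 11.34). P is determined by |QP| = 42.6 and |PC| = 35.8 together: it lies at the intersection of circle(Q, 42.6) and circle(C, 35.8). With |QC| = 63.05, the foot of the radical line on QC is 35.75 from Q and the perpendicular offset is √(42.6² − 35.75²) = 23.16. Taking the left-of-QC solution: P = (28.91, 27.69).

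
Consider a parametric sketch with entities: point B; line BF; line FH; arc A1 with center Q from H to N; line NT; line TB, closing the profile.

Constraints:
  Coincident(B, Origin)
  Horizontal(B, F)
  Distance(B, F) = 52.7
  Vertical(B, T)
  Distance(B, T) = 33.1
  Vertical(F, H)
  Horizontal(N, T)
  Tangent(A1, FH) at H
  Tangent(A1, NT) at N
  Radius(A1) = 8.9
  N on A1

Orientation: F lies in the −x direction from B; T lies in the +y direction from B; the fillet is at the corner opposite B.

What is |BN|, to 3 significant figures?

54.9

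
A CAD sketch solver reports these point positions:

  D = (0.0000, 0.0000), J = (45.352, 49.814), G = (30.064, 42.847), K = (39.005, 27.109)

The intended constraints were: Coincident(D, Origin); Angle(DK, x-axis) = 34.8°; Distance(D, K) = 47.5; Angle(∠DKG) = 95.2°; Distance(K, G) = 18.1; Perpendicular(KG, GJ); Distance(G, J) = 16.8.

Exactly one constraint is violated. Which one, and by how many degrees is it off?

Perpendicular(KG, GJ) — off by 5.10°.

D = (0.00, 0.00) ✓; DK at 34.80° ✓; |DK| = 47.50 ✓; ∠DKG = 95.20° ✓; |KG| = 18.10 ✓; ∠(KG, GJ) = 95.10° ✗; |GJ| = 16.80 ✓.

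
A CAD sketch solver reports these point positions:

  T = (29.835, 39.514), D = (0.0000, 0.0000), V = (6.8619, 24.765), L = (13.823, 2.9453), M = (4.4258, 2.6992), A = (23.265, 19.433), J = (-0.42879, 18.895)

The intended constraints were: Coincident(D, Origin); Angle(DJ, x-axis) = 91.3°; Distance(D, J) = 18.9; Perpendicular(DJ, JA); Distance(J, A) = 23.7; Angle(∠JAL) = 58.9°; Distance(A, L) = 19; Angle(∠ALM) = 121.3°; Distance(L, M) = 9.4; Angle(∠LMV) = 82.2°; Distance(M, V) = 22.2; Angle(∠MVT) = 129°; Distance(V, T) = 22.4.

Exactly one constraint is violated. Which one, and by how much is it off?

Distance(V, T) = 22.4 — off by 4.90.

D = (0.00, 0.00) ✓; DJ at 91.30° ✓; |DJ| = 18.90 ✓; ∠(DJ, JA) = 90.00° ✓; |JA| = 23.70 ✓; ∠JAL = 58.90° ✓; |AL| = 19.00 ✓; ∠ALM = 121.3° ✓; |LM| = 9.400 ✓; ∠LMV = 82.20° ✓; |MV| = 22.20 ✓; ∠MVT = 129.0° ✓; |VT| = 27.30 ✗.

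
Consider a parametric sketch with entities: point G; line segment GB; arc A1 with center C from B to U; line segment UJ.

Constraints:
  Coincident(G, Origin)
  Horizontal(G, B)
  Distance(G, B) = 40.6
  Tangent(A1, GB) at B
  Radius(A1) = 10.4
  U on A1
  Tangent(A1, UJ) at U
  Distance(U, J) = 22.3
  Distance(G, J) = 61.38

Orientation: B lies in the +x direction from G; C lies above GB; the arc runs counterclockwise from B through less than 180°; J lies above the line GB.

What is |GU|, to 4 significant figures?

51.90

G is at the origin; GB is horizontal with |GB| = 40.6 and B on the +x side, so B = (40.60, 0.000). The tangent condition forces CB to be normal to GB, so C = B + (0, 10.4) = (40.60, 10.40). Since CU ⟂ UJ (tangency), |CJ| = √(10.4² + 22.3²) = 24.61 regardless of where U sits on A1. So J lies on both circle(G, 61.38) and circle(C, 24.61); the above-GB intersection is J = (52.38, 32.01). U is the foot of the tangent from J: U = (50.98, 9.749).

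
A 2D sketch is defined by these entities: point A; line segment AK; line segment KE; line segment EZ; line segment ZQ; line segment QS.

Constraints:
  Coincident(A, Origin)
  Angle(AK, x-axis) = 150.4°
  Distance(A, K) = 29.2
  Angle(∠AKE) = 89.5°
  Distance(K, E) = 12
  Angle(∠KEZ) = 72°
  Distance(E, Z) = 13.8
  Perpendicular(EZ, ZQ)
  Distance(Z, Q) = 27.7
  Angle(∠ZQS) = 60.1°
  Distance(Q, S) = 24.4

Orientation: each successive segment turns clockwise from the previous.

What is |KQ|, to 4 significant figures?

19.16

∠KEZ = 72.0° gives EZ at -48.10° from the x-axis; with |EZ| = 13.8, Z = (-10.16, 14.53). The perpendicularity gives ZQ at right angles to EZ, so ZQ runs at -138.1°; with |ZQ| = 27.7, Q = (-30.77, -3.966). Then |KQ| = |Q − K| = 19.16.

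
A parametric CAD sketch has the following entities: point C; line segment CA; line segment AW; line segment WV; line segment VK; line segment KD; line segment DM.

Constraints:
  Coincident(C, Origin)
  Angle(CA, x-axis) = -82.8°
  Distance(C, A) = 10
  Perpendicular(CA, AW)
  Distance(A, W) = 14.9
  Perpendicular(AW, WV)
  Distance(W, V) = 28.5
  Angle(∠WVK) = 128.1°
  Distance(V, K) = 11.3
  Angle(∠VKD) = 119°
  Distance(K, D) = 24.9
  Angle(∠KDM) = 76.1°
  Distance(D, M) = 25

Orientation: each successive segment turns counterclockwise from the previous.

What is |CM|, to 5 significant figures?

4.6641

C is at the origin; CA runs at -82.8° with length 10.0, so A = (1.2533, -9.9211). CA is perpendicular to AW, so AW runs at 7.2000°; with |AW| = 14.9, W = (16.036, -8.0537). AW is perpendicular to WV, so WV runs at 97.200°; with |WV| = 28.5, V = (12.464, 20.222). ∠WVK = 128.1° gives VK at 149.10° from the x-axis; with |VK| = 11.3, K = (2.7677, 26.025). ∠VKD = 119.0° gives KD at -149.90° from the x-axis; with |KD| = 24.9, D = (-18.775, 13.537). ∠KDM = 76.1° gives DM at -46.000° from the x-axis; with |DM| = 25.0, M = (-1.4081, -4.4465). Then |CM| = |M − C| = 4.6641.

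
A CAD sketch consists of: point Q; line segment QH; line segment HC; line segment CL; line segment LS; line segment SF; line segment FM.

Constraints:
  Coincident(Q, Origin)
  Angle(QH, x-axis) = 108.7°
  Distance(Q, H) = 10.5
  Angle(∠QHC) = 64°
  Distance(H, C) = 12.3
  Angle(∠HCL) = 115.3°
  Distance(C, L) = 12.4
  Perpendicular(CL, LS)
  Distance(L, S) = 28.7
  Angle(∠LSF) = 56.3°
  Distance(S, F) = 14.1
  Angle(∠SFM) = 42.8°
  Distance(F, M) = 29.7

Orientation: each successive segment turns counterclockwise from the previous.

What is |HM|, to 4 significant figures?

35.61

Q is at the origin; QH runs at 108.7° with length 10.5, so H = (-3.366, 9.946). ∠QHC = 64.0° gives HC at -135.3° from the x-axis; with |HC| = 12.3, C = (-12.11, 1.294). ∠HCL = 115.3° gives CL at -70.60° from the x-axis; with |CL| = 12.4, L = (-7.990, -10.40). The perpendicularity gives LS at right angles to CL, so LS runs at 19.40°; with |LS| = 28.7, S = (19.08, -0.8690). ∠LSF = 56.3° gives SF at 143.1° from the x-axis; with |SF| = 14.1, F = (7.804, 7.597). ∠SFM = 42.8° gives FM at -79.70° from the x-axis; with |FM| = 29.7, M = (13.11, -21.62). Then |HM| = |M − H| = 35.61.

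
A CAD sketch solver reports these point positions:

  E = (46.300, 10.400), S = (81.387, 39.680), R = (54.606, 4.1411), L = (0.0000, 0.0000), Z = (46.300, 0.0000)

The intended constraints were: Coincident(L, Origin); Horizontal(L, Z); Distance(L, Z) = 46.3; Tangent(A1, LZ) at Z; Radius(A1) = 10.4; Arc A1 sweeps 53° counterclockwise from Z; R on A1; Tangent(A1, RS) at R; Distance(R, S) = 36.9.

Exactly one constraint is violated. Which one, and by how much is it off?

Distance(R, S) = 36.9 — off by 7.60.

L = (0.00, 0.00) ✓; L.y = 0.00, Z.y = 0.00 ✓; |LZ| = 46.30 ✓; ∠(EZ, ZL) = 90.00° ✓; |EZ| = 10.40 ✓; bearing(E→R) − bearing(E→Z) = 53.00° ✓; |ER| = 10.40 ✓; ∠(ER, RS) = 90.00° ✓; |RS| = 44.50 ✗.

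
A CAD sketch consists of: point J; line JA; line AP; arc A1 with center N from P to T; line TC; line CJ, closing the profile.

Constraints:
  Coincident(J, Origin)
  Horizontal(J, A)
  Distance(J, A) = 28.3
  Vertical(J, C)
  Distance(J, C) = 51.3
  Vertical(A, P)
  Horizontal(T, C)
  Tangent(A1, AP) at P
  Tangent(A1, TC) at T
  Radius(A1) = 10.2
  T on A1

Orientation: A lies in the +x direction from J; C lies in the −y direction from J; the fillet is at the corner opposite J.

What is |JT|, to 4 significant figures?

54.40

J is at the origin; J and A share the same y with |JA| = 28.3 and A on the +x side, so A = (28.30, 0.000). J and C share the same x with |JC| = 51.3 and C on the −y side, so C = (0.000, -51.30). The virtual corner opposite J is at (28.30, -51.30). Since A1 is tangent to AP there, NP ⟂ AP and since A1 is tangent to TC there, NT ⟂ TC, with radius 10.2, so the center N sits 10.2 in from both sides at N = (18.10, -41.10). That places the tangent points at P = (28.30, -41.10) on AP and T = (18.10, -51.30) on TC. Then |JT| = |T − J| = 54.40.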